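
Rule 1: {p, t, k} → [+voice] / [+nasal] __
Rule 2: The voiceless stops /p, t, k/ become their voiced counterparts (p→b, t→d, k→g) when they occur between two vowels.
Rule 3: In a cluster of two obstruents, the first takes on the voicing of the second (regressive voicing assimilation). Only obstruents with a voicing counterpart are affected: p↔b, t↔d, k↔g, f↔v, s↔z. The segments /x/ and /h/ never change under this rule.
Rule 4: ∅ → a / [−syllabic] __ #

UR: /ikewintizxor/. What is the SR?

Rule 1 (post-nasal voicing): /t/ is a voiceless stop immediately after the nasal /n/, so it voices to [d]. /ikewintizxor/ → ikewindizxor.
Rule 2 (intervocalic voicing): /k/ is a voiceless stop between vowels /i/ and /e/, so it voices to [g]. /ikewindizxor/ → igewindizxor.
Rule 3 (regressive voicing assimilation): /z/ precedes the voiceless obstruent /x/, so it devoices to [s] by assimilation. /igewindizxor/ → igewindisxor.
Rule 4 (final a-epenthesis): the form ends in the consonant /r/, so [a] is inserted word-finally. /igewindisxor/ → igewindisxora.

igewindisxora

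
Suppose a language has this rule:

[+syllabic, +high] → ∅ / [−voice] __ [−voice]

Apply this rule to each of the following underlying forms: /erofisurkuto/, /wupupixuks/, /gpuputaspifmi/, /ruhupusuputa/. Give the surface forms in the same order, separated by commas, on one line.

/erofisurkuto/: /i/ is a high vowel flanked by voiceless consonants /f/ and /s/, so it deletes. /u/ is a high vowel flanked by voiceless consonants /k/ and /t/, so it deletes. → [erofsurkto].
/wupupixuks/: /u/ is a high vowel flanked by voiceless consonants /p/ and /p/, so it deletes. /i/ is a high vowel flanked by voiceless consonants /p/ and /x/, so it deletes. /u/ is a high vowel flanked by voiceless consonants /x/ and /k/, so it deletes. → [wuppxks].
/gpuputaspifmi/: /u/ is a high vowel flanked by voiceless consonants /p/ and /p/, so it deletes. /u/ is a high vowel flanked by voiceless consonants /p/ and /t/, so it deletes. /i/ is a high vowel flanked by voiceless consonants /p/ and /f/, so it deletes. → [gpptaspfmi].
/ruhupusuputa/: /u/ is a high vowel flanked by voiceless consonants /h/ and /p/, so it deletes. /u/ is a high vowel flanked by voiceless consonants /p/ and /s/, so it deletes. /u/ is a high vowel flanked by voiceless consonants /s/ and /p/, so it deletes. /u/ is a high vowel flanked by voiceless consonants /p/ and /t/, so it deletes. → [ruhpspta].

erofsurkto, wuppxks, gpptaspfmi, ruhpspta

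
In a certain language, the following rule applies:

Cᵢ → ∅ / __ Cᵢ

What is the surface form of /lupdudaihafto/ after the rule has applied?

No segment of /lupdudaihafto/ meets the structural description of the rule, so the form surfaces unchanged.

lupdudaihafto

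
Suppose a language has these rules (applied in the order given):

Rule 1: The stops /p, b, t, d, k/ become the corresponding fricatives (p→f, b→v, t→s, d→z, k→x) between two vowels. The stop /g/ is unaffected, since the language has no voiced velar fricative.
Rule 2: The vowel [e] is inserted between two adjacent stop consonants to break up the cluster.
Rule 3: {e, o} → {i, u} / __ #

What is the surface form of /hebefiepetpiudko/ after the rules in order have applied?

Rule 1 (intervocalic spirantization): /b/ is a stop between vowels /e/ and /e/, so it spirantizes to the fricative [v]. /p/ is a stop between vowels /e/ and /e/, so it spirantizes to the fricative [f]. /hebefiepetpiudko/ → hevefiefetpiudko.
Rule 2 (stop-cluster e-epenthesis): /t/ and /p/ form a stop–stop cluster, so [e] is inserted between them. /d/ and /k/ form a stop–stop cluster, so [e] is inserted between them. /hevefiefetpiudko/ → hevefiefetepiudeko.
Rule 3 (final vowel raising): /o/ is a mid vowel in word-final position, so it raises to [u]. /hevefiefetepiudeko/ → hevefiefetepiudeku.

hevefiefetepiudeku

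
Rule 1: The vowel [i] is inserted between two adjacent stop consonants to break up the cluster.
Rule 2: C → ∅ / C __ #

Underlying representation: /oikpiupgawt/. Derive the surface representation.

Rule 1 (stop-cluster i-epenthesis): /k/ and /p/ form a stop–stop cluster, so [i] is inserted between them. /p/ and /g/ form a stop–stop cluster, so [i] is inserted between them. /oikpiupgawt/ → oikipiupigawt.
Rule 2 (final cluster simplification): /t/ is the second consonant of a word-final cluster /wt/, so it deletes. /oikipiupigawt/ → oikipiupigaw.

oikipiupigaw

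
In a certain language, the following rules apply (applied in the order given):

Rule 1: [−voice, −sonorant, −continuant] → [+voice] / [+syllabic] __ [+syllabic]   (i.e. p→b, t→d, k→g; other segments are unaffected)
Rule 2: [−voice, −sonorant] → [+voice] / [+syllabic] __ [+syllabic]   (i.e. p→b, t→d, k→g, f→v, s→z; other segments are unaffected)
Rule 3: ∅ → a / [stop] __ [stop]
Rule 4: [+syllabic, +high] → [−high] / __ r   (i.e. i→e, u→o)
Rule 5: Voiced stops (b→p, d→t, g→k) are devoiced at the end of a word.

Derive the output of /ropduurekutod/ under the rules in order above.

ropaduoregudot

Rule 1 (intervocalic voicing): /k/ is a voiceless stop between vowels /e/ and /u/, so it voices to [g]. /t/ is a voiceless stop between vowels /u/ and /o/, so it voices to [d]. /ropduurekutod/ → ropduuregudod.
Rule 2 (intervocalic voicing): no segment meets the environment; /ropduuregudod/ is unchanged.
Rule 3 (stop-cluster a-epenthesis): /p/ and /d/ form a stop–stop cluster, so [a] is inserted between them. /ropduuregudod/ → ropaduuregudod.
Rule 4 (pre-rhotic lowering): /u/ is a high vowel immediately before /r/, so it lowers to [o]. /ropaduuregudod/ → ropaduoregudod.
Rule 5 (final devoicing): /d/ is a voiced stop in word-final position, so it devoices to [t]. /ropaduoregudod/ → ropaduoregudot.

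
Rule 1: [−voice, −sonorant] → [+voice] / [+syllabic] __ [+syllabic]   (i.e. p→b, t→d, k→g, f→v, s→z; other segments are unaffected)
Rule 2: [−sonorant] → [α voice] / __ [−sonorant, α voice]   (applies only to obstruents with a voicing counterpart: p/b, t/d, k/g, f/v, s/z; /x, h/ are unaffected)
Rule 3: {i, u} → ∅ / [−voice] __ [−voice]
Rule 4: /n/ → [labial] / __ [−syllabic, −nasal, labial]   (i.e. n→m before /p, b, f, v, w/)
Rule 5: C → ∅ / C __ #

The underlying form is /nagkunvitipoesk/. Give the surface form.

nakkumvidiboes

Rule 1 (intervocalic voicing): /t/ is a voiceless obstruent between vowels /i/ and /i/, so it voices to [d]. /p/ is a voiceless obstruent between vowels /i/ and /o/, so it voices to [b]. /nagkunvitipoesk/ → nagkunvidiboesk.
Rule 2 (regressive voicing assimilation): /g/ precedes the voiceless obstruent /k/, so it devoices to [k] by assimilation. /nagkunvidiboesk/ → nakkunvidiboesk.
Rule 3 (high vowel syncope): no segment meets the environment; /nakkunvidiboesk/ is unchanged.
Rule 4 (nasal place assimilation): /n/ precedes the labial consonant /v/, so it assimilates in place to [m]. /nakkunvidiboesk/ → nakkumvidiboesk.
Rule 5 (final cluster simplification): /k/ is the second consonant of a word-final cluster /sk/, so it deletes. /nakkumvidiboesk/ → nakkumvidiboes.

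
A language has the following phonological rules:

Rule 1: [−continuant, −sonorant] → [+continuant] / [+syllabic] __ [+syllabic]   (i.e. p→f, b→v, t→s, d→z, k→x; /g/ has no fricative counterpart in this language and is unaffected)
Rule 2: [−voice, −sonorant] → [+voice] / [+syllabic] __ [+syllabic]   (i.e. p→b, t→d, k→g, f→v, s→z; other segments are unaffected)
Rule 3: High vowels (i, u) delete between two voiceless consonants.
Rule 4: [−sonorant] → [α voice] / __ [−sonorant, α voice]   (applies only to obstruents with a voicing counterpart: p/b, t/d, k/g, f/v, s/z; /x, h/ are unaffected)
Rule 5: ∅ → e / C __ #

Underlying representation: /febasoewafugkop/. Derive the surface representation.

Rule 1 (intervocalic spirantization): /b/ is a stop between vowels /e/ and /a/, so it spirantizes to the fricative [v]. /febasoewafugkop/ → fevasoewafugkop.
Rule 2 (intervocalic voicing): /s/ is a voiceless obstruent between vowels /a/ and /o/, so it voices to [z]. /f/ is a voiceless obstruent between vowels /a/ and /u/, so it voices to [v]. /fevasoewafugkop/ → fevazoewavugkop.
Rule 3 (high vowel syncope): no segment meets the environment; /fevazoewavugkop/ is unchanged.
Rule 4 (regressive voicing assimilation): /g/ precedes the voiceless obstruent /k/, so it devoices to [k] by assimilation. /fevazoewavugkop/ → fevazoewavukkop.
Rule 5 (final e-epenthesis): the form ends in the consonant /p/, so [e] is inserted word-finally. /fevazoewavukkop/ → fevazoewavukkope.

fevazoewavukkope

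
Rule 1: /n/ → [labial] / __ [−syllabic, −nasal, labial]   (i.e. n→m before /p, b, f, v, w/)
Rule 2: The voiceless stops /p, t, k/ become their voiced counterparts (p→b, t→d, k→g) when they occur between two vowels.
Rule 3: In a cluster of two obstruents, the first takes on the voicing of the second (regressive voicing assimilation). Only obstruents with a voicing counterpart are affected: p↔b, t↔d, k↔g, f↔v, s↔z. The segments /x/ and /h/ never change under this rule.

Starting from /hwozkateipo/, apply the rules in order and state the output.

Rule 1 (nasal place assimilation): no segment meets the environment; /hwozkateipo/ is unchanged.
Rule 2 (intervocalic voicing): /t/ is a voiceless stop between vowels /a/ and /e/, so it voices to [d]. /p/ is a voiceless stop between vowels /i/ and /o/, so it voices to [b]. /hwozkateipo/ → hwozkadeibo.
Rule 3 (regressive voicing assimilation): /z/ precedes the voiceless obstruent /k/, so it devoices to [s] by assimilation. /hwozkadeibo/ → hwoskadeibo.

hwoskadeibo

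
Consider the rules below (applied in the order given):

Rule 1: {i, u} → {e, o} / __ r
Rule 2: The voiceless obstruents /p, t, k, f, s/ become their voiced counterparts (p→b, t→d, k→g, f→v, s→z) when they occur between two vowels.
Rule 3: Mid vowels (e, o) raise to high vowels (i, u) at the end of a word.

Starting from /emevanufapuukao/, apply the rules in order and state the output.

emevanuvabuugau

Rule 1 (pre-rhotic lowering): no segment meets the environment; /emevanufapuukao/ is unchanged.
Rule 2 (intervocalic voicing): /f/ is a voiceless obstruent between vowels /u/ and /a/, so it voices to [v]. /p/ is a voiceless obstruent between vowels /a/ and /u/, so it voices to [b]. /k/ is a voiceless obstruent between vowels /u/ and /a/, so it voices to [g]. /emevanufapuukao/ → emevanuvabuugao.
Rule 3 (final vowel raising): /o/ is a mid vowel in word-final position, so it raises to [u]. /emevanuvabuugao/ → emevanuvabuugau.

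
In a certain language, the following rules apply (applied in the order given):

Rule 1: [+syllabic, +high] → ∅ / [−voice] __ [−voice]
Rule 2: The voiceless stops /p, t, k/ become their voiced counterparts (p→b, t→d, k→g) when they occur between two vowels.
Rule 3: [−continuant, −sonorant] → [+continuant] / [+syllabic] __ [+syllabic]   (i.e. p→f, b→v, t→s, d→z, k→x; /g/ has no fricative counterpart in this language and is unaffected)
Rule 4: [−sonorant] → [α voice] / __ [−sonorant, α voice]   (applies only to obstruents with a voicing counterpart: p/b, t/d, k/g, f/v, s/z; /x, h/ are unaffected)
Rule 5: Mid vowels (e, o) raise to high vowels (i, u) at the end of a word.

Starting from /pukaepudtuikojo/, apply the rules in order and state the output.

Rule 1 (high vowel syncope): /u/ is a high vowel flanked by voiceless consonants /p/ and /k/, so it deletes. /pukaepudtuikojo/ → pkaepudtuikojo.
Rule 2 (intervocalic voicing): /p/ is a voiceless stop between vowels /e/ and /u/, so it voices to [b]. /k/ is a voiceless stop between vowels /i/ and /o/, so it voices to [g]. /pkaepudtuikojo/ → pkaebudtuigojo.
Rule 3 (intervocalic spirantization): /b/ is a stop between vowels /e/ and /u/, so it spirantizes to the fricative [v]. /pkaebudtuigojo/ → pkaevudtuigojo.
Rule 4 (regressive voicing assimilation): /d/ precedes the voiceless obstruent /t/, so it devoices to [t] by assimilation. /pkaevudtuigojo/ → pkaevuttuigojo.
Rule 5 (final vowel raising): /o/ is a mid vowel in word-final position, so it raises to [u]. /pkaevuttuigojo/ → pkaevuttuigoju.

pkaevuttuigoju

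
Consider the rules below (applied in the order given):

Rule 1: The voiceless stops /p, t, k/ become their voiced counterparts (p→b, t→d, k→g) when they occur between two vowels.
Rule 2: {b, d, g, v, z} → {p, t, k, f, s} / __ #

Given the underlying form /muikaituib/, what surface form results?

muigaiduip

Rule 1 (intervocalic voicing): /k/ is a voiceless stop between vowels /i/ and /a/, so it voices to [g]. /t/ is a voiceless stop between vowels /i/ and /u/, so it voices to [d]. /muikaituib/ → muigaiduib.
Rule 2 (final devoicing): /b/ is a voiced obstruent in word-final position, so it devoices to [p]. /muigaiduib/ → muigaiduip.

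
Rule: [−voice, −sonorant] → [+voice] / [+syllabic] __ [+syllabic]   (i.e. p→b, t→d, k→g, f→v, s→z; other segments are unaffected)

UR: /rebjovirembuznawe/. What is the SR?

No segment of /rebjovirembuznawe/ meets the structural description of the rule, so the form surfaces unchanged.

rebjovirembuznawe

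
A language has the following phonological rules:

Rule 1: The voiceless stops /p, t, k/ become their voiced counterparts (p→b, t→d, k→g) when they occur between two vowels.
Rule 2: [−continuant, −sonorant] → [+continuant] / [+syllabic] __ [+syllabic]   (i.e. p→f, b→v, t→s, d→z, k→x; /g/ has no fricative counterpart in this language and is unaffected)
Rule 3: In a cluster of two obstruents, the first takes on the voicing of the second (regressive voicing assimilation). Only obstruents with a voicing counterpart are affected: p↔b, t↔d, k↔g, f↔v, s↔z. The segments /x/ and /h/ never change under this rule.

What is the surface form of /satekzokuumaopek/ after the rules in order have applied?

sazegzoguumaovek

Rule 1 (intervocalic voicing): /t/ is a voiceless stop between vowels /a/ and /e/, so it voices to [d]. /k/ is a voiceless stop between vowels /o/ and /u/, so it voices to [g]. /p/ is a voiceless stop between vowels /o/ and /e/, so it voices to [b]. /satekzokuumaopek/ → sadekzoguumaobek.
Rule 2 (intervocalic spirantization): /d/ is a stop between vowels /a/ and /e/, so it spirantizes to the fricative [z]. /b/ is a stop between vowels /o/ and /e/, so it spirantizes to the fricative [v]. /sadekzoguumaobek/ → sazekzoguumaovek.
Rule 3 (regressive voicing assimilation): /k/ precedes the voiced obstruent /z/, so it voices to [g] by assimilation. /sazekzoguumaovek/ → sazegzoguumaovek.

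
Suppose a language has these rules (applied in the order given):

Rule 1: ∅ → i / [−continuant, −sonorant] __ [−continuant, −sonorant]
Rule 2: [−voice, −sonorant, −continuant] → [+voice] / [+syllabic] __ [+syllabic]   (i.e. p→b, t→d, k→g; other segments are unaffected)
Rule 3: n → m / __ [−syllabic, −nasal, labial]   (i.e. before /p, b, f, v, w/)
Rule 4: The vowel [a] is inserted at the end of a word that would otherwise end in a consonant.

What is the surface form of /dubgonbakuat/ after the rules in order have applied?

dubigombaguata

Rule 1 (stop-cluster i-epenthesis): /b/ and /g/ form a stop–stop cluster, so [i] is inserted between them. /dubgonbakuat/ → dubigonbakuat.
Rule 2 (intervocalic voicing): /k/ is a voiceless stop between vowels /a/ and /u/, so it voices to [g]. /dubigonbakuat/ → dubigonbaguat.
Rule 3 (nasal place assimilation): /n/ precedes the labial consonant /b/, so it assimilates in place to [m]. /dubigonbaguat/ → dubigombaguat.
Rule 4 (final a-epenthesis): the form ends in the consonant /t/, so [a] is inserted word-finally. /dubigombaguat/ → dubigombaguata.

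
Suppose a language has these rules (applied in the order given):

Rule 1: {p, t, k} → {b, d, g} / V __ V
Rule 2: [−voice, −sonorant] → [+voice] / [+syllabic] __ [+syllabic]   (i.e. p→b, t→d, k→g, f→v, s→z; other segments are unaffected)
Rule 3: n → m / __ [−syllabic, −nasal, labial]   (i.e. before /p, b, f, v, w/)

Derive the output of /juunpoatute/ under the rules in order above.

juumpoadude

Rule 1 (intervocalic voicing): /t/ is a voiceless stop between vowels /a/ and /u/, so it voices to [d]. /t/ is a voiceless stop between vowels /u/ and /e/, so it voices to [d]. /juunpoatute/ → juunpoadude.
Rule 2 (intervocalic voicing): no segment meets the environment; /juunpoadude/ is unchanged.
Rule 3 (nasal place assimilation): /n/ precedes the labial consonant /p/, so it assimilates in place to [m]. /juunpoadude/ → juumpoadude.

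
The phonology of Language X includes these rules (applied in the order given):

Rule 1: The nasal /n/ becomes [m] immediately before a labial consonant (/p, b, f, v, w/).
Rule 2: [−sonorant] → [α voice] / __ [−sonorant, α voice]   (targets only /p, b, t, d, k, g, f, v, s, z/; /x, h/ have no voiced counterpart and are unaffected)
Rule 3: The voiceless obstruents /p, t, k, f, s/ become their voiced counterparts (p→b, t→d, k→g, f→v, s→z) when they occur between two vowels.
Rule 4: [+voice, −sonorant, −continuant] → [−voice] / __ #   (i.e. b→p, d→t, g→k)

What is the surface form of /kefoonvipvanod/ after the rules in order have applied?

kevoomvibvanot

Rule 1 (nasal place assimilation): /n/ precedes the labial consonant /v/, so it assimilates in place to [m]. /kefoonvipvanod/ → kefoomvipvanod.
Rule 2 (regressive voicing assimilation): /p/ precedes the voiced obstruent /v/, so it voices to [b] by assimilation. /kefoomvipvanod/ → kefoomvibvanod.
Rule 3 (intervocalic voicing): /f/ is a voiceless obstruent between vowels /e/ and /o/, so it voices to [v]. /kefoomvibvanod/ → kevoomvibvanod.
Rule 4 (final devoicing): /d/ is a voiced stop in word-final position, so it devoices to [t]. /kevoomvibvanod/ → kevoomvibvanot.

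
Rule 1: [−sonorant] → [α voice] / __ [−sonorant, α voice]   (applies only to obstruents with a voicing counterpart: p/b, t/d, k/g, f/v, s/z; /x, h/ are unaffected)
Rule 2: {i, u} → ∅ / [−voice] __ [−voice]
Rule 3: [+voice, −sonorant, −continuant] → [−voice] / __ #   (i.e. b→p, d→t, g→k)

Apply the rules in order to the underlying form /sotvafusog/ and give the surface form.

Rule 1 (regressive voicing assimilation): /t/ precedes the voiced obstruent /v/, so it voices to [d] by assimilation. /sotvafusog/ → sodvafusog.
Rule 2 (high vowel syncope): /u/ is a high vowel flanked by voiceless consonants /f/ and /s/, so it deletes. /sodvafusog/ → sodvafsog.
Rule 3 (final devoicing): /g/ is a voiced stop in word-final position, so it devoices to [k]. /sodvafsog/ → sodvafsok.

sodvafsok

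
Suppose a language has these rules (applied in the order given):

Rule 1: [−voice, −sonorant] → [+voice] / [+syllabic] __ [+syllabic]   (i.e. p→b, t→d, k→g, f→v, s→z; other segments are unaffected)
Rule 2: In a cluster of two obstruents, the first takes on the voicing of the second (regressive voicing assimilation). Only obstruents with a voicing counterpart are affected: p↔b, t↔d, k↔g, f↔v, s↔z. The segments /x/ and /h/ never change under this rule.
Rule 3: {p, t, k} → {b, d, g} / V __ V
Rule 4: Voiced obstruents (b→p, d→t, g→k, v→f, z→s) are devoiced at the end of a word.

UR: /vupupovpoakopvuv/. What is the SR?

vububofpoagobvuf

Rule 1 (intervocalic voicing): /p/ is a voiceless obstruent between vowels /u/ and /u/, so it voices to [b]. /p/ is a voiceless obstruent between vowels /u/ and /o/, so it voices to [b]. /k/ is a voiceless obstruent between vowels /a/ and /o/, so it voices to [g]. /vupupovpoakopvuv/ → vububovpoagopvuv.
Rule 2 (regressive voicing assimilation): /v/ precedes the voiceless obstruent /p/, so it devoices to [f] by assimilation. /p/ precedes the voiced obstruent /v/, so it voices to [b] by assimilation. /vububovpoagopvuv/ → vububofpoagobvuv.
Rule 3 (intervocalic voicing): no segment meets the environment; /vububofpoagobvuv/ is unchanged.
Rule 4 (final devoicing): /v/ is a voiced obstruent in word-final position, so it devoices to [f]. /vububofpoagobvuv/ → vububofpoagobvuf.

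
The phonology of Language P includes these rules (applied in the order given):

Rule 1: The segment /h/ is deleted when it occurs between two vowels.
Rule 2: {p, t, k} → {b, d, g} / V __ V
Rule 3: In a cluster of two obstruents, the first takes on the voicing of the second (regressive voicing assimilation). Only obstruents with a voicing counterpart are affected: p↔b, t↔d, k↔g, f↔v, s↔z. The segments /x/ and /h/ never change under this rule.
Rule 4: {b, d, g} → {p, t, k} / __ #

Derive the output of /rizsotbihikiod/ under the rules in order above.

Rule 1 (intervocalic h-deletion): /h/ occurs between vowels /i/ and /i/, so it deletes. /rizsotbihikiod/ → rizsotbiikiod.
Rule 2 (intervocalic voicing): /k/ is a voiceless stop between vowels /i/ and /i/, so it voices to [g]. /rizsotbiikiod/ → rizsotbiigiod.
Rule 3 (regressive voicing assimilation): /z/ precedes the voiceless obstruent /s/, so it devoices to [s] by assimilation. /t/ precedes the voiced obstruent /b/, so it voices to [d] by assimilation. /rizsotbiigiod/ → rissodbiigiod.
Rule 4 (final devoicing): /d/ is a voiced stop in word-final position, so it devoices to [t]. /rissodbiigiod/ → rissodbiigiot.

rissodbiigiot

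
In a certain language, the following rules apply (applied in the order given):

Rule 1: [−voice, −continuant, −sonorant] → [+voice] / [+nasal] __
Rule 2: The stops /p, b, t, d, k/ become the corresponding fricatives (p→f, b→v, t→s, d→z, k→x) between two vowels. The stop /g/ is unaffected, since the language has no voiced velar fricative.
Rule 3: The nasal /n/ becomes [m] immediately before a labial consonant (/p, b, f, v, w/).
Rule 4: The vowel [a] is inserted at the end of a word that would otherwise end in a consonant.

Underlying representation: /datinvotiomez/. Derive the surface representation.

dasimvosiomeza

Rule 1 (post-nasal voicing): no segment meets the environment; /datinvotiomez/ is unchanged.
Rule 2 (intervocalic spirantization): /t/ is a stop between vowels /a/ and /i/, so it spirantizes to the fricative [s]. /t/ is a stop between vowels /o/ and /i/, so it spirantizes to the fricative [s]. /datinvotiomez/ → dasinvosiomez.
Rule 3 (nasal place assimilation): /n/ precedes the labial consonant /v/, so it assimilates in place to [m]. /dasinvosiomez/ → dasimvosiomez.
Rule 4 (final a-epenthesis): the form ends in the consonant /z/, so [a] is inserted word-finally. /dasimvosiomez/ → dasimvosiomeza.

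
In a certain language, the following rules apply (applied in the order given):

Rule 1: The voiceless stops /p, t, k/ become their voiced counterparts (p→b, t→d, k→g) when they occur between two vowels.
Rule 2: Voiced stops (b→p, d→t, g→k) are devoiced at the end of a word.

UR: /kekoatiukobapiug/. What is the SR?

Rule 1 (intervocalic voicing): /k/ is a voiceless stop between vowels /e/ and /o/, so it voices to [g]. /t/ is a voiceless stop between vowels /a/ and /i/, so it voices to [d]. /k/ is a voiceless stop between vowels /u/ and /o/, so it voices to [g]. /p/ is a voiceless stop between vowels /a/ and /i/, so it voices to [b]. /kekoatiukobapiug/ → kegoadiugobabiug.
Rule 2 (final devoicing): /g/ is a voiced stop in word-final position, so it devoices to [k]. /kegoadiugobabiug/ → kegoadiugobabiuk.

kegoadiugobabiuk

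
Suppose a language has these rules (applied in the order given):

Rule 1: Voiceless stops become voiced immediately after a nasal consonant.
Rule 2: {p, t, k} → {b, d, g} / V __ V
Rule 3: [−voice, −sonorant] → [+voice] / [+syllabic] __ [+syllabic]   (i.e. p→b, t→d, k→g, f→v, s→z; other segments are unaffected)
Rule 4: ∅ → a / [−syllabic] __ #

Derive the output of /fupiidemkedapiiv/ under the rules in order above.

fubiidemgedabiiva

Rule 1 (post-nasal voicing): /k/ is a voiceless stop immediately after the nasal /m/, so it voices to [g]. /fupiidemkedapiiv/ → fupiidemgedapiiv.
Rule 2 (intervocalic voicing): /p/ is a voiceless stop between vowels /u/ and /i/, so it voices to [b]. /p/ is a voiceless stop between vowels /a/ and /i/, so it voices to [b]. /fupiidemgedapiiv/ → fubiidemgedabiiv.
Rule 3 (intervocalic voicing): no segment meets the environment; /fubiidemgedabiiv/ is unchanged.
Rule 4 (final a-epenthesis): the form ends in the consonant /v/, so [a] is inserted word-finally. /fubiidemgedabiiv/ → fubiidemgedabiiva.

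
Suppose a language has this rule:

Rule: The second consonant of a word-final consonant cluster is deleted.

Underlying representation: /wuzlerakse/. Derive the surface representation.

No segment of /wuzlerakse/ meets the structural description of the rule, so the form surfaces unchanged.

wuzlerakse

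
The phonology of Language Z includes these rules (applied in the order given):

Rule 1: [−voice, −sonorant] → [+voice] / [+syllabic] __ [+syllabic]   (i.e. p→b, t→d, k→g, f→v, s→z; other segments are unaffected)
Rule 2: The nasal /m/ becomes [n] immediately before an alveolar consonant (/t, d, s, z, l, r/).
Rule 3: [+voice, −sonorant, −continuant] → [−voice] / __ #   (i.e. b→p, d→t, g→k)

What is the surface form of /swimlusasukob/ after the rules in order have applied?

Rule 1 (intervocalic voicing): /s/ is a voiceless obstruent between vowels /u/ and /a/, so it voices to [z]. /s/ is a voiceless obstruent between vowels /a/ and /u/, so it voices to [z]. /k/ is a voiceless obstruent between vowels /u/ and /o/, so it voices to [g]. /swimlusasukob/ → swimluzazugob.
Rule 2 (nasal place assimilation): /m/ precedes the alveolar consonant /l/, so it assimilates in place to [n]. /swimluzazugob/ → swinluzazugob.
Rule 3 (final devoicing): /b/ is a voiced stop in word-final position, so it devoices to [p]. /swinluzazugob/ → swinluzazugop.

swinluzazugop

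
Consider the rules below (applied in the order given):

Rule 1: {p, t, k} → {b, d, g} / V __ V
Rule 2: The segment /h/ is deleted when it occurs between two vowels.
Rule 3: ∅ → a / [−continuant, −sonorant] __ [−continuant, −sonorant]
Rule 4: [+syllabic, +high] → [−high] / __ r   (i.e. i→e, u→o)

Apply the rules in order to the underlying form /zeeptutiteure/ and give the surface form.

zeepatudideore

Rule 1 (intervocalic voicing): /t/ is a voiceless stop between vowels /u/ and /i/, so it voices to [d]. /t/ is a voiceless stop between vowels /i/ and /e/, so it voices to [d]. /zeeptutiteure/ → zeeptudideure.
Rule 2 (intervocalic h-deletion): no segment meets the environment; /zeeptudideure/ is unchanged.
Rule 3 (stop-cluster a-epenthesis): /p/ and /t/ form a stop–stop cluster, so [a] is inserted between them. /zeeptudideure/ → zeepatudideure.
Rule 4 (pre-rhotic lowering): /u/ is a high vowel immediately before /r/, so it lowers to [o]. /zeepatudideure/ → zeepatudideore.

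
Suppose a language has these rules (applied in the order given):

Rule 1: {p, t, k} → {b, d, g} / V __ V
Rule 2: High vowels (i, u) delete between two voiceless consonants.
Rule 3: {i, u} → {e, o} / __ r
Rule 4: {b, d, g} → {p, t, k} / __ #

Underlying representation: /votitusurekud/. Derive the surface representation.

Rule 1 (intervocalic voicing): /t/ is a voiceless stop between vowels /o/ and /i/, so it voices to [d]. /t/ is a voiceless stop between vowels /i/ and /u/, so it voices to [d]. /k/ is a voiceless stop between vowels /e/ and /u/, so it voices to [g]. /votitusurekud/ → vodidusuregud.
Rule 2 (high vowel syncope): no segment meets the environment; /vodidusuregud/ is unchanged.
Rule 3 (pre-rhotic lowering): /u/ is a high vowel immediately before /r/, so it lowers to [o]. /vodidusuregud/ → vodidusoregud.
Rule 4 (final devoicing): /d/ is a voiced stop in word-final position, so it devoices to [t]. /vodidusoregud/ → vodidusoregut.

vodidusoregut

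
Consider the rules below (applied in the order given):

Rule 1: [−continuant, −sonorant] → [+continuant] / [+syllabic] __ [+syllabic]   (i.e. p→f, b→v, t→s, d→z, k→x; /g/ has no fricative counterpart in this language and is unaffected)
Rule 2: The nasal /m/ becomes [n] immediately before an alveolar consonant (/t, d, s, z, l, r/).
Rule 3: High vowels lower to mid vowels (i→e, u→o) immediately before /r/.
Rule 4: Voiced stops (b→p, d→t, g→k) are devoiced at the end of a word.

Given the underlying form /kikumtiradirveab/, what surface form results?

Rule 1 (intervocalic spirantization): /k/ is a stop between vowels /i/ and /u/, so it spirantizes to the fricative [x]. /d/ is a stop between vowels /a/ and /i/, so it spirantizes to the fricative [z]. /kikumtiradirveab/ → kixumtirazirveab.
Rule 2 (nasal place assimilation): /m/ precedes the alveolar consonant /t/, so it assimilates in place to [n]. /kixumtirazirveab/ → kixuntirazirveab.
Rule 3 (pre-rhotic lowering): /i/ is a high vowel immediately before /r/, so it lowers to [e]. /i/ is a high vowel immediately before /r/, so it lowers to [e]. /kixuntirazirveab/ → kixunterazerveab.
Rule 4 (final devoicing): /b/ is a voiced stop in word-final position, so it devoices to [p]. /kixunterazerveab/ → kixunterazerveap.

kixunterazerveap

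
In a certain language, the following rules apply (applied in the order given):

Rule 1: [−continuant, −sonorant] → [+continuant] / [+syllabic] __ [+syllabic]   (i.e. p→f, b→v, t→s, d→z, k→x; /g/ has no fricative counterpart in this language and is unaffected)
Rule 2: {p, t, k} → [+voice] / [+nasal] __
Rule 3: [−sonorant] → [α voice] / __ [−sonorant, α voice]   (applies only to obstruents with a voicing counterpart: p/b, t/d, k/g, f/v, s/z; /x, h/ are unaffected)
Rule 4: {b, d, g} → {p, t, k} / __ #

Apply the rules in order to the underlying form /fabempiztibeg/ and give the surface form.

Rule 1 (intervocalic spirantization): /b/ is a stop between vowels /a/ and /e/, so it spirantizes to the fricative [v]. /b/ is a stop between vowels /i/ and /e/, so it spirantizes to the fricative [v]. /fabempiztibeg/ → favempiztiveg.
Rule 2 (post-nasal voicing): /p/ is a voiceless stop immediately after the nasal /m/, so it voices to [b]. /favempiztiveg/ → favembiztiveg.
Rule 3 (regressive voicing assimilation): /z/ precedes the voiceless obstruent /t/, so it devoices to [s] by assimilation. /favembiztiveg/ → favembistiveg.
Rule 4 (final devoicing): /g/ is a voiced stop in word-final position, so it devoices to [k]. /favembistiveg/ → favembistivek.

favembistivek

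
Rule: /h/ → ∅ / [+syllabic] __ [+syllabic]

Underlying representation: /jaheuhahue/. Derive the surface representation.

/h/ occurs between vowels /a/ and /e/, so it deletes.
/h/ occurs between vowels /u/ and /a/, so it deletes.
/h/ occurs between vowels /a/ and /u/, so it deletes.
Surface form: [jaeuaue].

jaeuaue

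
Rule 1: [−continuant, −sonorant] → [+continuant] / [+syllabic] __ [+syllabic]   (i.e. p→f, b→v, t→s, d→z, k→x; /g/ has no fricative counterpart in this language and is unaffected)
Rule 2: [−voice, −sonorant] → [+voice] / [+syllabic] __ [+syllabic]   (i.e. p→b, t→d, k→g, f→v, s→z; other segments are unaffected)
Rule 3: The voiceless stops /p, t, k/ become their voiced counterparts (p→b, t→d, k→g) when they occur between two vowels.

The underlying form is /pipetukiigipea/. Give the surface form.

Rule 1 (intervocalic spirantization): /p/ is a stop between vowels /i/ and /e/, so it spirantizes to the fricative [f]. /t/ is a stop between vowels /e/ and /u/, so it spirantizes to the fricative [s]. /k/ is a stop between vowels /u/ and /i/, so it spirantizes to the fricative [x]. /p/ is a stop between vowels /i/ and /e/, so it spirantizes to the fricative [f]. /pipetukiigipea/ → pifesuxiigifea.
Rule 2 (intervocalic voicing): /f/ is a voiceless obstruent between vowels /i/ and /e/, so it voices to [v]. /s/ is a voiceless obstruent between vowels /e/ and /u/, so it voices to [z]. /f/ is a voiceless obstruent between vowels /i/ and /e/, so it voices to [v]. /pifesuxiigifea/ → pivezuxiigivea.
Rule 3 (intervocalic voicing): no segment meets the environment; /pivezuxiigivea/ is unchanged.

pivezuxiigivea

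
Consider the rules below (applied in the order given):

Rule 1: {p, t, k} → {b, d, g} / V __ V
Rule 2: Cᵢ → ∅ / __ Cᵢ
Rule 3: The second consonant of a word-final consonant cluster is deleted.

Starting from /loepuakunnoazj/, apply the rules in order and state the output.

Rule 1 (intervocalic voicing): /p/ is a voiceless stop between vowels /e/ and /u/, so it voices to [b]. /k/ is a voiceless stop between vowels /a/ and /u/, so it voices to [g]. /loepuakunnoazj/ → loebuagunnoazj.
Rule 2 (degemination): /nn/ is a geminate; the first /n/ deletes. /loebuagunnoazj/ → loebuagunoazj.
Rule 3 (final cluster simplification): /j/ is the second consonant of a word-final cluster /zj/, so it deletes. /loebuagunoazj/ → loebuagunoaz.

loebuagunoaz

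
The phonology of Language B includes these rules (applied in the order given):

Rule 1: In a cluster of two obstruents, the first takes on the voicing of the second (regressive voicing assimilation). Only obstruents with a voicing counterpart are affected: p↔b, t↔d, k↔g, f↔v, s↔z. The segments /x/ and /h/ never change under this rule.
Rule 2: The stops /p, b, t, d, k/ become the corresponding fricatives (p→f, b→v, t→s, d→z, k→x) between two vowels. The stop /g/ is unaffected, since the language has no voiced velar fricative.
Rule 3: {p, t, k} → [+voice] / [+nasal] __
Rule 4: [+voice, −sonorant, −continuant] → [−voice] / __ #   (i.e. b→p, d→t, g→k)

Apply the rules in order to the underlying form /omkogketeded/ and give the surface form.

Rule 1 (regressive voicing assimilation): /g/ precedes the voiceless obstruent /k/, so it devoices to [k] by assimilation. /omkogketeded/ → omkokketeded.
Rule 2 (intervocalic spirantization): /t/ is a stop between vowels /e/ and /e/, so it spirantizes to the fricative [s]. /d/ is a stop between vowels /e/ and /e/, so it spirantizes to the fricative [z]. /omkokketeded/ → omkokkesezed.
Rule 3 (post-nasal voicing): /k/ is a voiceless stop immediately after the nasal /m/, so it voices to [g]. /omkokkesezed/ → omgokkesezed.
Rule 4 (final devoicing): /d/ is a voiced stop in word-final position, so it devoices to [t]. /omgokkesezed/ → omgokkesezet.

omgokkesezet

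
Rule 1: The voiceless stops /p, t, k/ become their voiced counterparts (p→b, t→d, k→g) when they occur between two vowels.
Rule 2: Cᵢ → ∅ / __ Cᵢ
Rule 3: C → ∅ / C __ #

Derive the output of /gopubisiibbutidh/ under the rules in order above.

Rule 1 (intervocalic voicing): /p/ is a voiceless stop between vowels /o/ and /u/, so it voices to [b]. /t/ is a voiceless stop between vowels /u/ and /i/, so it voices to [d]. /gopubisiibbutidh/ → gobubisiibbudidh.
Rule 2 (degemination): /bb/ is a geminate; the first /b/ deletes. /gobubisiibbudidh/ → gobubisiibudidh.
Rule 3 (final cluster simplification): /h/ is the second consonant of a word-final cluster /dh/, so it deletes. /gobubisiibudidh/ → gobubisiibudid.

gobubisiibudid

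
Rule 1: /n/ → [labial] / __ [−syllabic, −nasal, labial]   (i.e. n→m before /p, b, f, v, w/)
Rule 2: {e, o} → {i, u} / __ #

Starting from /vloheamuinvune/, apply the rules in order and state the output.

vloheamuimvuni

Rule 1 (nasal place assimilation): /n/ precedes the labial consonant /v/, so it assimilates in place to [m]. /vloheamuinvune/ → vloheamuimvune.
Rule 2 (final vowel raising): /e/ is a mid vowel in word-final position, so it raises to [i]. /vloheamuimvune/ → vloheamuimvuni.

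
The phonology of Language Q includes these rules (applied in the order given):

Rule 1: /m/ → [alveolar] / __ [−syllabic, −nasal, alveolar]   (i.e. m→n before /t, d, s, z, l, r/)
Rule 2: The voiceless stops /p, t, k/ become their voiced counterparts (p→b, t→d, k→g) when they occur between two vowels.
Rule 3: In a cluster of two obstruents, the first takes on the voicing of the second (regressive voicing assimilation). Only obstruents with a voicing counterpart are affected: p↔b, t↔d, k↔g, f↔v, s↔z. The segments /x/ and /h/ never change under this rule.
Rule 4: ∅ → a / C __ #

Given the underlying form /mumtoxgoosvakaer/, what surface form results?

muntoxgoozvagaera

Rule 1 (nasal place assimilation): /m/ precedes the alveolar consonant /t/, so it assimilates in place to [n]. /mumtoxgoosvakaer/ → muntoxgoosvakaer.
Rule 2 (intervocalic voicing): /k/ is a voiceless stop between vowels /a/ and /a/, so it voices to [g]. /muntoxgoosvakaer/ → muntoxgoosvagaer.
Rule 3 (regressive voicing assimilation): /s/ precedes the voiced obstruent /v/, so it voices to [z] by assimilation. /muntoxgoosvagaer/ → muntoxgoozvagaer.
Rule 4 (final a-epenthesis): the form ends in the consonant /r/, so [a] is inserted word-finally. /muntoxgoozvagaer/ → muntoxgoozvagaera.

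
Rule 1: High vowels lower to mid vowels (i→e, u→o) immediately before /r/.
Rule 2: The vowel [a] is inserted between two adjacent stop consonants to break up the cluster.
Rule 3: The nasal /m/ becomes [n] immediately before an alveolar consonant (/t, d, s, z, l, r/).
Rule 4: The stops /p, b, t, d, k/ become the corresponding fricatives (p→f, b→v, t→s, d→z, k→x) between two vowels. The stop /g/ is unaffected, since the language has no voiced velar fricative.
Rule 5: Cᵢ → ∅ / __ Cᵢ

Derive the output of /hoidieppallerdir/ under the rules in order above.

hoiziefafalerder

Rule 1 (pre-rhotic lowering): /i/ is a high vowel immediately before /r/, so it lowers to [e]. /hoidieppallerdir/ → hoidieppallerder.
Rule 2 (stop-cluster a-epenthesis): /p/ and /p/ form a stop–stop cluster, so [a] is inserted between them. /hoidieppallerder/ → hoidiepapallerder.
Rule 3 (nasal place assimilation): no segment meets the environment; /hoidiepapallerder/ is unchanged.
Rule 4 (intervocalic spirantization): /d/ is a stop between vowels /i/ and /i/, so it spirantizes to the fricative [z]. /p/ is a stop between vowels /e/ and /a/, so it spirantizes to the fricative [f]. /p/ is a stop between vowels /a/ and /a/, so it spirantizes to the fricative [f]. /hoidiepapallerder/ → hoiziefafallerder.
Rule 5 (degemination): /ll/ is a geminate; the first /l/ deletes. /hoiziefafallerder/ → hoiziefafalerder.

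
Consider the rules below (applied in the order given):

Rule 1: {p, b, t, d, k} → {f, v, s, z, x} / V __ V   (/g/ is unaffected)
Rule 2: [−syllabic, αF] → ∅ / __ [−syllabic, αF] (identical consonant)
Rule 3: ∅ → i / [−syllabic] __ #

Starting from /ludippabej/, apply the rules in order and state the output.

luzipaveji

Rule 1 (intervocalic spirantization): /d/ is a stop between vowels /u/ and /i/, so it spirantizes to the fricative [z]. /b/ is a stop between vowels /a/ and /e/, so it spirantizes to the fricative [v]. /ludippabej/ → luzippavej.
Rule 2 (degemination): /pp/ is a geminate; the first /p/ deletes. /luzippavej/ → luzipavej.
Rule 3 (final i-epenthesis): the form ends in the consonant /j/, so [i] is inserted word-finally. /luzipavej/ → luzipaveji.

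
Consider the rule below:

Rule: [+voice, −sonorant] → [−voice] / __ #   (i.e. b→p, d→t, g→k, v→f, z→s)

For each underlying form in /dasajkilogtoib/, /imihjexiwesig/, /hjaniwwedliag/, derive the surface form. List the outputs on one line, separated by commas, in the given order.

/dasajkilogtoib/: /b/ is a voiced obstruent in word-final position, so it devoices to [p]. → [dasajkilogtoip].
/imihjexiwesig/: /g/ is a voiced obstruent in word-final position, so it devoices to [k]. → [imihjexiwesik].
/hjaniwwedliag/: /g/ is a voiced obstruent in word-final position, so it devoices to [k]. → [hjaniwwedliak].

dasajkilogtoip, imihjexiwesik, hjaniwwedliak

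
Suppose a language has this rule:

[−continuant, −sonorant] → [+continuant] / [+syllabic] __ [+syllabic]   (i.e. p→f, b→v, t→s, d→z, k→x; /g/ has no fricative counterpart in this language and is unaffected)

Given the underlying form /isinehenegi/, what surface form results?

No segment of /isinehenegi/ meets the structural description of the rule, so the form surfaces unchanged.

isinehenegi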